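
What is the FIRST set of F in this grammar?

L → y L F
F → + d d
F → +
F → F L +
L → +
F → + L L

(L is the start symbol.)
{ '+' }

To compute FIRST(F), examine every production with F on the left-hand side, reading each right-hand side left to right until a non-nullable symbol is reached.

From F → + d d:
  - '+' is a terminal: add '+' and stop
From F → +:
  - '+' is a terminal: add '+' and stop
From F → F L +:
  - F is the symbol being defined: contributes nothing new
    F is not nullable, so stop
From F → + L L:
  - '+' is a terminal: add '+' and stop

Collecting: FIRST(F) = { '+' }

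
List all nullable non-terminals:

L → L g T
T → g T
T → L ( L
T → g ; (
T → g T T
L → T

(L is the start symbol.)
None

A non-terminal is nullable if it can derive ε (the empty string): either it has an ε-production, or it has a production whose right-hand side consists entirely of nullable non-terminals.

There are no ε-productions, so no non-terminal can derive ε.
No non-terminals are nullable.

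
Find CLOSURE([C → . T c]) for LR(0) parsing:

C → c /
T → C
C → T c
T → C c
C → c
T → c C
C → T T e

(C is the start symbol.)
{ [C → . T T e], [C → . T c], [C → . c /], [C → . c], [T → . C c], [T → . C], [T → . c C] }

To compute CLOSURE, for each item [A → α.Bβ] where B is a non-terminal, add [B → .γ] for all productions B → γ; repeat for the newly added items until nothing changes.

Start with: [C → . T c]
  [C → . T c] has the dot before T: add [T → . C], [T → . C c], [T → . c C]
  [T → . C] has the dot before C: add [C → . c /], [C → . c], [C → . T T e]
No further items can be added.

CLOSURE = { [C → . T T e], [C → . T c], [C → . c /], [C → . c], [T → . C c], [T → . C], [T → . c C] }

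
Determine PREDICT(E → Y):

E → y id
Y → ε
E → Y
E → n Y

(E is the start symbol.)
{ $ }

PREDICT(E → Y) = (FIRST(RHS) \ {ε}) ∪ (FOLLOW(E) if ε ∈ FIRST(RHS), i.e. RHS ⇒* ε)
FIRST(Y) = { ε }
FIRST(Y) = { ε }
ε ∈ FIRST(Y) (the right-hand side is nullable), so add FOLLOW(E) = { $ }
PREDICT(E → Y) = { $ }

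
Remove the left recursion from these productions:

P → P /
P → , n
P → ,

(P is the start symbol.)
P is directly left-recursive. The standard transformation for
  A → A α₁ | ... | A α_m | β₁ | ... | β_n
is
  A  → β₁ A' | ... | β_n A'
  A' → α₁ A' | ... | α_m A' | ε

P → , n becomes P → , n P'
P → , becomes P → , P'
P → P / becomes P' → / P'
Add P' → ε

Resulting grammar:
P → , n P'
P → , P'
P' → / P'
P' → ε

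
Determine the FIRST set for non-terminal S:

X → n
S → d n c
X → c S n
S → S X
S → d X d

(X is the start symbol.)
{ 'd' }

To compute FIRST(S), examine every production with S on the left-hand side, reading each right-hand side left to right until a non-nullable symbol is reached.

From S → d n c:
  - d is a terminal: add 'd' and stop
From S → S X:
  - S is the symbol being defined: contributes nothing new
    S is not nullable, so stop
From S → d X d:
  - d is a terminal: add 'd' and stop

Collecting: FIRST(S) = { 'd' }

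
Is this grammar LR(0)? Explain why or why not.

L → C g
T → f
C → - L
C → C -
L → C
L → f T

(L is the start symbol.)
A grammar is LR(0) if no state in the canonical LR(0) collection has:
  - both a shift item (dot before a terminal) and a complete item (shift-reduce conflict), or
  - two or more complete items (reduce-reduce conflict; the accept item [L' → L .] counts as a complete item here).

Augment with L' → L and build the canonical LR(0) collection (I0 = CLOSURE({[L' → . L]}), then GOTO on every symbol after a dot until no new states appear). It has 10 states:
  I0: { [C → . - L], [C → . C -], [L → . C g], [L → . C], [L → . f T], [L' → . L] }  — shift
  I1: { [C → - . L], [C → . - L], [C → . C -], [L → . C g], [L → . C], [L → . f T] }  — shift
  I2: { [C → C . -], [L → C . g], [L → C .] }  — shift, reduce
  I3: { [L' → L .] }  — accept
  I4: { [L → f . T], [T → . f] }  — shift
  I5: { [L → f T .] }  — reduce
  I6: { [T → f .] }  — reduce
  I7: { [C → C - .] }  — reduce
  I8: { [L → C g .] }  — reduce
  I9: { [C → - L .] }  — reduce

Conflict in state I2:
  Shift-reduce conflict between [L → C .] and [C → C . -]
So the grammar is NOT LR(0).

Answer: No. Shift-reduce conflict between [L → C .] and [C → C . -]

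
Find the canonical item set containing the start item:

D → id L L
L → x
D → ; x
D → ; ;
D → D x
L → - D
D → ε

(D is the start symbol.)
First, augment the grammar with D' → D
I₀ = CLOSURE({ [D' → . D] }):
  [D' → . D] has the dot before D: add [D → . id L L], [D → . ; x], [D → . ; ;], [D → . D x], [D → .]
No further items can be added.

I₀ = { [D → . ; ;], [D → . ; x], [D → . D x], [D → . id L L], [D → .], [D' → . D] }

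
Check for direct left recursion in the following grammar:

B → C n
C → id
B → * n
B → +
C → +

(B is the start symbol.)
Direct left recursion occurs when N → N α for some non-terminal N (the right-hand side begins with the left-hand side itself).

B → C n: starts with C
C → id: starts with id
B → * n: starts with '*'
B → +: starts with '+'
C → +: starts with '+'

No direct left recursion found.

Answer: No direct left recursion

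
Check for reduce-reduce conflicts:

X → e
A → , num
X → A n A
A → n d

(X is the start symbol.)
No reduce-reduce conflicts

A reduce-reduce conflict occurs when an LR(0) state has two complete items [A → α .] and [B → β .] — both call for a reduction, and with no lookahead the parser cannot choose between them.

Augment with X' → X and build the canonical LR(0) collection (I0 = CLOSURE({[X' → . X]}), then GOTO on every symbol after a dot until no new states appear). It has 10 states:
  I0: { [A → . , num], [A → . n d], [X → . A n A], [X → . e], [X' → . X] }  — shift
  I1: { [A → , . num] }  — shift
  I2: { [X → A . n A] }  — shift
  I3: { [X' → X .] }  — accept
  I4: { [X → e .] }  — reduce
  I5: { [A → n . d] }  — shift
  I6: { [A → n d .] }  — reduce
  I7: { [A → . , num], [A → . n d], [X → A n . A] }  — shift
  I8: { [X → A n A .] }  — reduce
  I9: { [A → , num .] }  — reduce

No state contains more than one complete item.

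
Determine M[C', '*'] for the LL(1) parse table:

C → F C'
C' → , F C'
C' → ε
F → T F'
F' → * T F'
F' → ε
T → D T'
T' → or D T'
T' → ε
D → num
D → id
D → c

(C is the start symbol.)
To find M[C', '*'], we find productions for C' where '*' is in the predict set (PREDICT(N → α) = (FIRST(α) \ {ε}) ∪ (FOLLOW(N) if α ⇒* ε)).

Relevant sets:
  FOLLOW(C') = { $ }

C' → , F C': PREDICT = { ',' }
C' → ε: PREDICT = { $ }

M[C', '*'] is empty (no production applies)

Answer: Empty (error entry)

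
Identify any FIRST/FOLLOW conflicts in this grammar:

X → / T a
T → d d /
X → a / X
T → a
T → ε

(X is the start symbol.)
A FIRST/FOLLOW conflict occurs when a non-terminal N has a nullable alternative N → β (β ⇒* ε) and another alternative N → α with FIRST(α) ∩ FOLLOW(N) ≠ ∅: on such a lookahead the parser cannot decide between expanding α and letting N vanish via β.

Nullable non-terminals: T.

T: nullable alternative(s) T → ε; FOLLOW(T) = { 'a' }
  T → d d /: FIRST \ {ε} = { 'd' } — disjoint from FOLLOW(T)
  T → a: FIRST \ {ε} = { 'a' } — overlaps FOLLOW(T) on { 'a' }: CONFLICT
  T → ε: FIRST \ {ε} = { } — this is the only nullable alternative, skip

X has no nullable alternative, so no FIRST/FOLLOW check is needed there.

So the grammar has 1 FIRST/FOLLOW conflict (marked CONFLICT above).

Answer: Yes. T → a with FOLLOW(T) on { 'a' }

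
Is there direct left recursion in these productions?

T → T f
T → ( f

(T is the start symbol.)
Yes, T is left-recursive

Direct left recursion occurs when N → N α for some non-terminal N (the right-hand side begins with the left-hand side itself).

T → T f: LEFT RECURSIVE (starts with T)
T → ( f: starts with '('

The grammar has direct left recursion on: T.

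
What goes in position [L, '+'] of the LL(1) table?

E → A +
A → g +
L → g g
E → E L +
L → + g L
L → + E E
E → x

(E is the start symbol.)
L → + g L, L → + E E

To find M[L, '+'], we find productions for L where '+' is in the predict set (PREDICT(N → α) = (FIRST(α) \ {ε}) ∪ (FOLLOW(N) if α ⇒* ε)).

L → g g: PREDICT = { 'g' }
L → + g L: PREDICT = { '+' }
  '+' is in predict set, so this production goes in M[L, '+']
L → + E E: PREDICT = { '+' }
  '+' is in predict set, so this production goes in M[L, '+']

M[L, '+'] = L → + g L, L → + E E  (a multiply-defined cell — the grammar is not LL(1))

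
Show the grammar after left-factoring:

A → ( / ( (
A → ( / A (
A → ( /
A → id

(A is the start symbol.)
Left-factoring transforms A → αβ₁ | αβ₂ into A → αA' and A' → β₁ | β₂
(α is the longest common prefix among the alternatives). Repeat until
no nonterminal has two alternatives with a common prefix.

Round 1: A has alternatives sharing prefix '( /'. Introduce A': A → ( / A'
  Add: A' → ( (
  Add: A' → A (
  Add: A' → ε

No remaining common prefixes — done.

Resulting grammar:
A → ( / A'
A' → ( (
A' → A (
A' → ε
A → id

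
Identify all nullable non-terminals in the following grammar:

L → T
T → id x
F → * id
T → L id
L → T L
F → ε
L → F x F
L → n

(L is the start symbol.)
{ 'F' }

A non-terminal is nullable if it can derive ε (the empty string): either it has an ε-production, or it has a production whose right-hand side consists entirely of nullable non-terminals.

ε-productions: F → ε
So F is immediately nullable.
No further non-terminal can be added: every production for the remaining non-terminals contains a terminal or a non-nullable non-terminal.
Nullable = { 'F' }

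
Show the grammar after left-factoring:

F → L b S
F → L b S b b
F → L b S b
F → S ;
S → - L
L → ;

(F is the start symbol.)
Left-factoring transforms A → αβ₁ | αβ₂ into A → αA' and A' → β₁ | β₂
(α is the longest common prefix among the alternatives). Repeat until
no nonterminal has two alternatives with a common prefix.

Round 1: F has alternatives sharing prefix 'L b S'. Introduce F': F → L b S F'
  Add: F' → ε
  Add: F' → b b
  Add: F' → b

Round 2: F' has alternatives sharing prefix 'b'. Introduce F'': F' → b F''
  Add: F'' → b
  Add: F'' → ε

No remaining common prefixes — done.

Resulting grammar:
F → L b S F'
F' → ε
F' → b F''
F'' → b
F'' → ε
F → S ;
S → - L
L → ;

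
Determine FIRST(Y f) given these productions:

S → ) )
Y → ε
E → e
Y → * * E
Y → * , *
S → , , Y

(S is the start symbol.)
{ '*', 'f' }

FIRST sets of the non-terminals involved (from the grammar, by fixed-point iteration):
  FIRST(Y) = { '*', ε }

To compute FIRST(Y f), process the symbols left to right:
Symbol Y is a non-terminal. Add FIRST(Y) \ {ε} = { '*' }
Y is nullable (ε ∈ FIRST(Y)), continue to the next symbol.
Symbol f is a terminal. Add 'f' and stop.
FIRST(Y f) = { '*', 'f' }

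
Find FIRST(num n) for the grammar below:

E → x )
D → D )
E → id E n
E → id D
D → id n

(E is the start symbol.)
To compute FIRST(num n), process the symbols left to right:
Symbol num is a terminal. Add 'num' and stop.
FIRST(num n) = { 'num' }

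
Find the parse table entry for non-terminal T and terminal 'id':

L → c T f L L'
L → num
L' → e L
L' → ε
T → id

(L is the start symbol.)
To find M[T, 'id'], we find productions for T where 'id' is in the predict set (PREDICT(N → α) = (FIRST(α) \ {ε}) ∪ (FOLLOW(N) if α ⇒* ε)).

T → id: PREDICT = { 'id' }
  'id' is in predict set, so this production goes in M[T, 'id']

M[T, 'id'] = T → id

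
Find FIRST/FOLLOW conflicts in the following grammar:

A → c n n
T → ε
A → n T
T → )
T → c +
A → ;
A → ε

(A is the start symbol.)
No FIRST/FOLLOW conflicts.

A FIRST/FOLLOW conflict occurs when a non-terminal N has a nullable alternative N → β (β ⇒* ε) and another alternative N → α with FIRST(α) ∩ FOLLOW(N) ≠ ∅: on such a lookahead the parser cannot decide between expanding α and letting N vanish via β.

Nullable non-terminals: A, T.

A: nullable alternative(s) A → ε; FOLLOW(A) = { $ }
  A → c n n: FIRST \ {ε} = { 'c' } — disjoint from FOLLOW(A)
  A → n T: FIRST \ {ε} = { 'n' } — disjoint from FOLLOW(A)
  A → ;: FIRST \ {ε} = { ';' } — disjoint from FOLLOW(A)
  A → ε: FIRST \ {ε} = { } — this is the only nullable alternative, skip

T: nullable alternative(s) T → ε; FOLLOW(T) = { $ }
  T → ε: FIRST \ {ε} = { } — this is the only nullable alternative, skip
  T → ): FIRST \ {ε} = { ')' } — disjoint from FOLLOW(T)
  T → c +: FIRST \ {ε} = { 'c' } — disjoint from FOLLOW(T)

No FIRST/FOLLOW conflicts found.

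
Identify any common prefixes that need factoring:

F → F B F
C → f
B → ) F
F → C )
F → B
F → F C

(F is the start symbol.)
Yes, F has productions with common prefix 'F'

Left-factoring is needed when two productions for the same non-terminal
share a common prefix on the right-hand side.

Productions for F:
  F → F B F
  F → C )
  F → B
  F → F C

Found common prefix 'F' in productions for F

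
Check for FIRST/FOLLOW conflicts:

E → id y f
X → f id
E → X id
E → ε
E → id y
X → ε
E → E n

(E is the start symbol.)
A FIRST/FOLLOW conflict occurs when a non-terminal N has a nullable alternative N → β (β ⇒* ε) and another alternative N → α with FIRST(α) ∩ FOLLOW(N) ≠ ∅: on such a lookahead the parser cannot decide between expanding α and letting N vanish via β.

Nullable non-terminals: E, X.
FIRST sets used below: FIRST(X) = { 'f', ε }, FIRST(E) = { 'f', 'id', 'n', ε }

E: nullable alternative(s) E → ε; FOLLOW(E) = { $, 'n' }
  E → id y f: FIRST \ {ε} = { 'id' } — disjoint from FOLLOW(E)
  E → X id: FIRST \ {ε} = { 'f', 'id' } — disjoint from FOLLOW(E)
  E → ε: FIRST \ {ε} = { } — this is the only nullable alternative, skip
  E → id y: FIRST \ {ε} = { 'id' } — disjoint from FOLLOW(E)
  E → E n: FIRST \ {ε} = { 'f', 'id', 'n' } — overlaps FOLLOW(E) on { 'n' }: CONFLICT

X: nullable alternative(s) X → ε; FOLLOW(X) = { 'id' }
  X → f id: FIRST \ {ε} = { 'f' } — disjoint from FOLLOW(X)
  X → ε: FIRST \ {ε} = { } — this is the only nullable alternative, skip

So the grammar has 1 FIRST/FOLLOW conflict (marked CONFLICT above).

Answer: Yes. E → E n with FOLLOW(E) on { 'n' }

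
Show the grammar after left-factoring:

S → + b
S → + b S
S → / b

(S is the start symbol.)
S → + b S'
S' → ε
S' → S
S → / b

Left-factoring transforms A → αβ₁ | αβ₂ into A → αA' and A' → β₁ | β₂
(α is the longest common prefix among the alternatives). Repeat until
no nonterminal has two alternatives with a common prefix.

Round 1: S has alternatives sharing prefix '+ b'. Introduce S': S → + b S'
  Add: S' → ε
  Add: S' → S

No remaining common prefixes — done.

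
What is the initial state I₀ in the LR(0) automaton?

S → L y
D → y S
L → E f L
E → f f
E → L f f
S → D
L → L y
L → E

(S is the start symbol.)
{ [D → . y S], [E → . L f f], [E → . f f], [L → . E f L], [L → . E], [L → . L y], [S → . D], [S → . L y], [S' → . S] }

First, augment the grammar with S' → S
I₀ = CLOSURE({ [S' → . S] }):
  [S' → . S] has the dot before S: add [S → . L y], [S → . D]
  [S → . L y] has the dot before L: add [L → . E f L], [L → . L y], [L → . E]
  [S → . D] has the dot before D: add [D → . y S]
  [L → . E f L] has the dot before E: add [E → . f f], [E → . L f f]
No further items can be added.

I₀ = { [D → . y S], [E → . L f f], [E → . f f], [L → . E f L], [L → . E], [L → . L y], [S → . D], [S → . L y], [S' → . S] }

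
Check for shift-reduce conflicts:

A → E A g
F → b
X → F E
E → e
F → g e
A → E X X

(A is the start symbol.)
Augment with A' → A and build the canonical LR(0) collection (I0 = CLOSURE({[A' → . A]}), then GOTO on every symbol after a dot until no new states appear). It has 13 states:
  I0: { [A → . E A g], [A → . E X X], [A' → . A], [E → . e] }  — shift
  I1: { [A' → A .] }  — accept
  I2: { [A → . E A g], [A → . E X X], [A → E . A g], [A → E . X X], [E → . e], [F → . b], [F → . g e], [X → . F E] }  — shift
  I3: { [E → e .] }  — reduce
  I4: { [A → E A . g] }  — shift
  I5: { [E → . e], [X → F . E] }  — shift
  I6: { [A → E X . X], [F → . b], [F → . g e], [X → . F E] }  — shift
  I7: { [F → b .] }  — reduce
  I8: { [F → g . e] }  — shift
  I9: { [F → g e .] }  — reduce
  I10: { [A → E X X .] }  — reduce
  I11: { [X → F E .] }  — reduce
  I12: { [A → E A g .] }  — reduce

No state contains both a complete item and a shift item.

Answer: No shift-reduce conflicts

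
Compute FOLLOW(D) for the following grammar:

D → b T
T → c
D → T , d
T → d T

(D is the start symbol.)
To compute FOLLOW(D), find every occurrence of D on a right-hand side N → α D β: add FIRST(β) \ {ε}, and if β is empty or nullable also add FOLLOW(N). Iterate to a fixed point.

D is the start symbol, so $ ∈ FOLLOW(D).
D does not occur on any right-hand side.

Taking the union: FOLLOW(D) = { $ }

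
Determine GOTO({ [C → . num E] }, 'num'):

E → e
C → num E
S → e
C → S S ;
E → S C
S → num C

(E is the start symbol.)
GOTO(I, 'num') = CLOSURE({ [A → αX.β] : [A → α.Xβ] ∈ I, X = 'num' })

Items with dot before 'num', with the dot advanced:
  [C → . num E] → [C → num . E]
Closure of the advanced items:
  [C → num . E] has the dot before E: add [E → . e], [E → . S C]
  [E → . S C] has the dot before S: add [S → . e], [S → . num C]

GOTO = { [C → num . E], [E → . S C], [E → . e], [S → . e], [S → . num C] }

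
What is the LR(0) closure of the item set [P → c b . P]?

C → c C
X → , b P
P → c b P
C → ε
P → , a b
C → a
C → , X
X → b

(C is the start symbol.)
Start with: [P → c b . P]
  [P → c b . P] has the dot before P: add [P → . c b P], [P → . , a b]
No further items can be added.

CLOSURE = { [P → . , a b], [P → . c b P], [P → c b . P] }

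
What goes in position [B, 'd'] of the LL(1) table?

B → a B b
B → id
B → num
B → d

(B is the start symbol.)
To find M[B, 'd'], we find productions for B where 'd' is in the predict set (PREDICT(N → α) = (FIRST(α) \ {ε}) ∪ (FOLLOW(N) if α ⇒* ε)).

B → a B b: PREDICT = { 'a' }
B → id: PREDICT = { 'id' }
B → num: PREDICT = { 'num' }
B → d: PREDICT = { 'd' }
  'd' is in predict set, so this production goes in M[B, 'd']

M[B, 'd'] = B → d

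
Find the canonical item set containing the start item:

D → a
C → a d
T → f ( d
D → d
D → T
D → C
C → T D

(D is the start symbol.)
{ [C → . T D], [C → . a d], [D → . C], [D → . T], [D → . a], [D → . d], [D' → . D], [T → . f ( d] }

First, augment the grammar with D' → D
I₀ = CLOSURE({ [D' → . D] }):
  [D' → . D] has the dot before D: add [D → . a], [D → . d], [D → . T], [D → . C]
  [D → . T] has the dot before T: add [T → . f ( d]
  [D → . C] has the dot before C: add [C → . a d], [C → . T D]
No further items can be added.

I₀ = { [C → . T D], [C → . a d], [D → . C], [D → . T], [D → . a], [D → . d], [D' → . D], [T → . f ( d] }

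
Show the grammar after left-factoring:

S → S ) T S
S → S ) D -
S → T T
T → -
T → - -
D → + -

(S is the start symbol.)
Left-factoring transforms A → αβ₁ | αβ₂ into A → αA' and A' → β₁ | β₂
(α is the longest common prefix among the alternatives). Repeat until
no nonterminal has two alternatives with a common prefix.

Round 1: S has alternatives sharing prefix 'S )'. Introduce S': S → S ) S'
  Add: S' → T S
  Add: S' → D -

Round 2: T has alternatives sharing prefix '-'. Introduce T': T → - T'
  Add: T' → ε
  Add: T' → -

No remaining common prefixes — done.

Resulting grammar:
S → S ) S'
S' → T S
S' → D -
S → T T
T → - T'
T' → ε
T' → -
D → + -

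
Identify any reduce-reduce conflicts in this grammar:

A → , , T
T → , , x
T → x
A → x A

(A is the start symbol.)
No reduce-reduce conflicts

Augment with A' → A and build the canonical LR(0) collection (I0 = CLOSURE({[A' → . A]}), then GOTO on every symbol after a dot until no new states appear). It has 11 states:
  I0: { [A → . , , T], [A → . x A], [A' → . A] }  — shift
  I1: { [A → , . , T] }  — shift
  I2: { [A' → A .] }  — accept
  I3: { [A → . , , T], [A → . x A], [A → x . A] }  — shift
  I4: { [A → x A .] }  — reduce
  I5: { [A → , , . T], [T → . , , x], [T → . x] }  — shift
  I6: { [T → , . , x] }  — shift
  I7: { [A → , , T .] }  — reduce
  I8: { [T → x .] }  — reduce
  I9: { [T → , , . x] }  — shift
  I10: { [T → , , x .] }  — reduce

No state contains more than one complete item.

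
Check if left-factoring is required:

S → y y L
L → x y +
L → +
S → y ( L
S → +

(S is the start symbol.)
Yes, S has productions with common prefix 'y'

Left-factoring is needed when two productions for the same non-terminal
share a common prefix on the right-hand side.

Productions for S:
  S → y y L
  S → y ( L
  S → +
Productions for L:
  L → x y +
  L → +

Found common prefix 'y' in productions for S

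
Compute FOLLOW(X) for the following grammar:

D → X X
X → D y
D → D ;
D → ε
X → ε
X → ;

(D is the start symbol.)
{ $, ';', 'y' }

In D → X X: X is followed by X, add FIRST(X) \ {ε} = { ';', 'y' }
  X is nullable, so also add FOLLOW(D)
In D → X X: X is at the end, add FOLLOW(D)

The FOLLOW sets referred to above (computed the same way, to a fixed point):
  FOLLOW(D) = { $, ';', 'y' }

Taking the union: FOLLOW(X) = { $, ';', 'y' }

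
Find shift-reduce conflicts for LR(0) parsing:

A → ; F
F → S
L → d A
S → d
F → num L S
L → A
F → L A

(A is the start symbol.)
Augment with A' → A and build the canonical LR(0) collection (I0 = CLOSURE({[A' → . A]}), then GOTO on every symbol after a dot until no new states appear). It has 15 states:
  I0: { [A → . ; F], [A' → . A] }  — shift
  I1: { [A → . ; F], [A → ; . F], [F → . L A], [F → . S], [F → . num L S], [L → . A], [L → . d A], [S → . d] }  — shift
  I2: { [A' → A .] }  — accept
  I3: { [L → A .] }  — reduce
  I4: { [A → ; F .] }  — reduce
  I5: { [A → . ; F], [F → L . A] }  — shift
  I6: { [F → S .] }  — reduce
  I7: { [A → . ; F], [L → d . A], [S → d .] }  — shift, reduce
  I8: { [A → . ; F], [F → num . L S], [L → . A], [L → . d A] }  — shift
  I9: { [F → num L . S], [S → . d] }  — shift
  I10: { [A → . ; F], [L → d . A] }  — shift
  I11: { [L → d A .] }  — reduce
  I12: { [F → num L S .] }  — reduce
  I13: { [S → d .] }  — reduce
  I14: { [F → L A .] }  — reduce

I7 contains reduce item [S → d .] and shift item [A → . ; F] — shift-reduce conflict.

Answer: Yes — I7: [S → d .] vs [A → . ; F]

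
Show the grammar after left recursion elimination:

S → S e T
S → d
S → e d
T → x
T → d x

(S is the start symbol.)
S is directly left-recursive. The standard transformation for
  A → A α₁ | ... | A α_m | β₁ | ... | β_n
is
  A  → β₁ A' | ... | β_n A'
  A' → α₁ A' | ... | α_m A' | ε

S → d becomes S → d S'
S → e d becomes S → e d S'
S → S e T becomes S' → e T S'
Add S' → ε

Productions for other non-terminals are unchanged:
  T → x
  T → d x

Resulting grammar:
S → d S'
S → e d S'
S' → e T S'
S' → ε
T → x
T → d x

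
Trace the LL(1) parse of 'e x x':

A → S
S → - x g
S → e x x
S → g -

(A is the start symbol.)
LL(1) parsing maintains a stack (initially the start symbol over $) and the input. At each step: if the stack top is a terminal, match it against the current input token; if it is a non-terminal N, replace it with the RHS of M[N, lookahead] (the unique production whose predict set contains the lookahead).

Stack is shown with the top on the left.

Stack    Input    Action
------------------------
A $      e x x $  output A → S
S $      e x x $  output S → e x x
e x x $  e x x $  match 'e'
x x $    x x $    match 'x'
x $      x $      match 'x'
$        $        accept

The string is accepted.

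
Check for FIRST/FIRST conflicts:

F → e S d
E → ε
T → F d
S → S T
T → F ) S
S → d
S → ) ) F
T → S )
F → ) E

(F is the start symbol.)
FIRST sets of the non-terminals at (or reachable through a nullable prefix from) the front of some alternative:
  FIRST(F) = { ')', 'e' }
  FIRST(S) = { ')', 'd' }

Productions for F:
  F → e S d: FIRST = { 'e' }
  F → ) E: FIRST = { ')' }
Productions for T:
  T → F d: FIRST = { ')', 'e' }
  T → F ) S: FIRST = { ')', 'e' }
  T → S ): FIRST = { ')', 'd' }
Productions for S:
  S → S T: FIRST = { ')', 'd' }
  S → d: FIRST = { 'd' }
  S → ) ) F: FIRST = { ')' }
E has only one production, so no FIRST/FIRST conflict is possible there.

Conflict for T: T → F d and T → F ) S
  Overlap: { ')', 'e' }
Conflict for T: T → F d and T → S )
  Overlap: { ')' }
Conflict for T: T → F ) S and T → S )
  Overlap: { ')' }
Conflict for S: S → S T and S → d
  Overlap: { 'd' }
Conflict for S: S → S T and S → ) ) F
  Overlap: { ')' }

Answer: Yes. T → F d / T → F ')' S on { ')', 'e' }; T → F d / T → S ')' on { ')' }; T → F ')' S / T → S ')' on { ')' }; S → S T / S → d on { 'd' }; S → S T / S → ')' ')' F on { ')' }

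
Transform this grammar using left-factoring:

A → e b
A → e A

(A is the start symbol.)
Left-factoring transforms A → αβ₁ | αβ₂ into A → αA' and A' → β₁ | β₂
(α is the longest common prefix among the alternatives). Repeat until
no nonterminal has two alternatives with a common prefix.

Round 1: A has alternatives sharing prefix 'e'. Introduce A': A → e A'
  Add: A' → b
  Add: A' → A

No remaining common prefixes — done.

Resulting grammar:
A → e A'
A' → b
A' → A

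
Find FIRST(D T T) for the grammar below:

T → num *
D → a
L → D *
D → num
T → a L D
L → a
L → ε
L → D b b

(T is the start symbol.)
FIRST sets of the non-terminals involved (from the grammar, by fixed-point iteration):
  FIRST(D) = { 'a', 'num' }

To compute FIRST(D T T), process the symbols left to right:
Symbol D is a non-terminal. Add FIRST(D) \ {ε} = { 'a', 'num' }
D is not nullable (ε ∉ FIRST(D)), so stop here.
FIRST(D T T) = { 'a', 'num' }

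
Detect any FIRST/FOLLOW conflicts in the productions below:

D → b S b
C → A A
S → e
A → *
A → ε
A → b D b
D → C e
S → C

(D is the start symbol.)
Nullable non-terminals: A, C, S.
FIRST sets used below: FIRST(C) = { '*', 'b', ε }

A: nullable alternative(s) A → ε; FOLLOW(A) = { '*', 'b', 'e' }
  A → *: FIRST \ {ε} = { '*' } — overlaps FOLLOW(A) on { '*' }: CONFLICT
  A → ε: FIRST \ {ε} = { } — this is the only nullable alternative, skip
  A → b D b: FIRST \ {ε} = { 'b' } — overlaps FOLLOW(A) on { 'b' }: CONFLICT
C has a nullable alternative but only one production, so nothing to check.

S: nullable alternative(s) S → C; FOLLOW(S) = { 'b' }
  S → e: FIRST \ {ε} = { 'e' } — disjoint from FOLLOW(S)
  S → C: FIRST \ {ε} = { '*', 'b' } — this is the only nullable alternative, skip

D has no nullable alternative, so no FIRST/FOLLOW check is needed there.

So the grammar has 2 FIRST/FOLLOW conflicts (marked CONFLICT above).

Answer: Yes. A → '*' with FOLLOW(A) on { '*' }; A → b D b with FOLLOW(A) on { 'b' }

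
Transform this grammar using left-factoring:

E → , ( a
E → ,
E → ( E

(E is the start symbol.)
Left-factoring transforms A → αβ₁ | αβ₂ into A → αA' and A' → β₁ | β₂
(α is the longest common prefix among the alternatives). Repeat until
no nonterminal has two alternatives with a common prefix.

Round 1: E has alternatives sharing prefix ','. Introduce E': E → , E'
  Add: E' → ( a
  Add: E' → ε

No remaining common prefixes — done.

Resulting grammar:
E → , E'
E' → ( a
E' → ε
E → ( E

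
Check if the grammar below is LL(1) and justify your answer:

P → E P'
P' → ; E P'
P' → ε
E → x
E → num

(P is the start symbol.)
Yes, the grammar is LL(1).

Relevant sets:
  FOLLOW(P') = { $ }

For P':
  PREDICT(P' → ';' E P') = { ';' }
  PREDICT(P' → ε) = { $ }
For E:
  PREDICT(E → x) = { 'x' }
  PREDICT(E → num) = { 'num' }
P has a single production, so nothing to check there.

All predict sets are disjoint. The grammar IS LL(1).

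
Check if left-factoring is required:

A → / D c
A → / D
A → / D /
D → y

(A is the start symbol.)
Yes, A has productions with common prefix '/ D'

Left-factoring is needed when two productions for the same non-terminal
share a common prefix on the right-hand side.

Productions for A:
  A → / D c
  A → / D
  A → / D /

Found common prefix '/ D' in productions for A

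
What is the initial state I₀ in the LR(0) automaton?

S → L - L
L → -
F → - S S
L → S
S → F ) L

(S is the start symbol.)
{ [F → . - S S], [L → . -], [L → . S], [S → . F ) L], [S → . L - L], [S' → . S] }

First, augment the grammar with S' → S
I₀ = CLOSURE({ [S' → . S] }):
  [S' → . S] has the dot before S: add [S → . L - L], [S → . F ) L]
  [S → . L - L] has the dot before L: add [L → . -], [L → . S]
  [S → . F ) L] has the dot before F: add [F → . - S S]
No further items can be added.

I₀ = { [F → . - S S], [L → . -], [L → . S], [S → . F ) L], [S → . L - L], [S' → . S] }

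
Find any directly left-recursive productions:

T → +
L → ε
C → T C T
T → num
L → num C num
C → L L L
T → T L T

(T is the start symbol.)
Yes, T is left-recursive

T → +: starts with '+'
L → ε: starts with ε
C → T C T: starts with T
T → num: starts with num
L → num C num: starts with num
C → L L L: starts with L
T → T L T: LEFT RECURSIVE (starts with T)

The grammar has direct left recursion on: T.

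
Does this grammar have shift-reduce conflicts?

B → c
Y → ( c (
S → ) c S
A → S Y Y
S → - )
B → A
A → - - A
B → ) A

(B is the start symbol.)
No shift-reduce conflicts

Augment with B' → B and build the canonical LR(0) collection (I0 = CLOSURE({[B' → . B]}), then GOTO on every symbol after a dot until no new states appear). It has 20 states:
  I0: { [A → . - - A], [A → . S Y Y], [B → . ) A], [B → . A], [B → . c], [B' → . B], [S → . ) c S], [S → . - )] }  — shift
  I1: { [A → . - - A], [A → . S Y Y], [B → ) . A], [S → ) . c S], [S → . ) c S], [S → . - )] }  — shift
  I2: { [A → - . - A], [S → - . )] }  — shift
  I3: { [B → A .] }  — reduce
  I4: { [B' → B .] }  — accept
  I5: { [A → S . Y Y], [Y → . ( c (] }  — shift
  I6: { [B → c .] }  — reduce
  I7: { [Y → ( . c (] }  — shift
  I8: { [A → S Y . Y], [Y → . ( c (] }  — shift
  I9: { [A → S Y Y .] }  — reduce
  I10: { [Y → ( c . (] }  — shift
  I11: { [Y → ( c ( .] }  — reduce
  I12: { [S → - ) .] }  — reduce
  I13: { [A → - - . A], [A → . - - A], [A → . S Y Y], [S → . ) c S], [S → . - )] }  — shift
  I14: { [S → ) . c S] }  — shift
  I15: { [A → - - A .] }  — reduce
  I16: { [S → ) c . S], [S → . ) c S], [S → . - )] }  — shift
  I17: { [S → - . )] }  — shift
  I18: { [S → ) c S .] }  — reduce
  I19: { [B → ) A .] }  — reduce

No state contains both a complete item and a shift item.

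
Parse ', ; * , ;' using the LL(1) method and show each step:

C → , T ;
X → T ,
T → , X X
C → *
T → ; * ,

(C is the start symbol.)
Stack is shown with the top on the left.

Stack      Input        Action
------------------------------
C $        , ; * , ; $  output C → , T ;
, T ; $    , ; * , ; $  match ','
T ; $      ; * , ; $    output T → ; * ,
; * , ; $  ; * , ; $    match ';'
* , ; $    * , ; $      match '*'
, ; $      , ; $        match ','
; $        ; $          match ';'
$          $            accept

The string is accepted.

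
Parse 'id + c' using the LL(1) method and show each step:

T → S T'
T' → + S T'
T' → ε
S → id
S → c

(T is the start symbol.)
LL(1) parsing maintains a stack (initially the start symbol over $) and the input. At each step: if the stack top is a terminal, match it against the current input token; if it is a non-terminal N, replace it with the RHS of M[N, lookahead] (the unique production whose predict set contains the lookahead).

Stack is shown with the top on the left.

Stack     Input     Action
--------------------------
T $       id + c $  output T → S T'
S T' $    id + c $  output S → id
id T' $   id + c $  match 'id'
T' $      + c $     output T' → + S T'
+ S T' $  + c $     match '+'
S T' $    c $       output S → c
c T' $    c $       match 'c'
T' $      $         output T' → ε
$         $         accept

The string is accepted.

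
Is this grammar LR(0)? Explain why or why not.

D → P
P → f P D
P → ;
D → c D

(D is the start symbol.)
A grammar is LR(0) if no state in the canonical LR(0) collection has:
  - both a shift item (dot before a terminal) and a complete item (shift-reduce conflict), or
  - two or more complete items (reduce-reduce conflict; the accept item [D' → D .] counts as a complete item here).

Augment with D' → D and build the canonical LR(0) collection (I0 = CLOSURE({[D' → . D]}), then GOTO on every symbol after a dot until no new states appear). It has 9 states:
  I0: { [D → . P], [D → . c D], [D' → . D], [P → . ;], [P → . f P D] }  — shift
  I1: { [P → ; .] }  — reduce
  I2: { [D' → D .] }  — accept
  I3: { [D → P .] }  — reduce
  I4: { [D → . P], [D → . c D], [D → c . D], [P → . ;], [P → . f P D] }  — shift
  I5: { [P → . ;], [P → . f P D], [P → f . P D] }  — shift
  I6: { [D → . P], [D → . c D], [P → . ;], [P → . f P D], [P → f P . D] }  — shift
  I7: { [P → f P D .] }  — reduce
  I8: { [D → c D .] }  — reduce

Every state is either a pure shift/goto state or contains exactly one complete item and nothing to shift — no conflicts. The grammar is LR(0).

Answer: Yes, the grammar is LR(0)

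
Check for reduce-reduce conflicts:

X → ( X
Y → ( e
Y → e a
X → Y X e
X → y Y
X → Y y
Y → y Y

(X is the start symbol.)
Yes — I7: [X → y Y .] vs [Y → y Y .]

A reduce-reduce conflict occurs when an LR(0) state has two complete items [A → α .] and [B → β .] — both call for a reduction, and with no lookahead the parser cannot choose between them.

Augment with X' → X and build the canonical LR(0) collection (I0 = CLOSURE({[X' → . X]}), then GOTO on every symbol after a dot until no new states appear). It has 17 states:
  I0: { [X → . ( X], [X → . Y X e], [X → . Y y], [X → . y Y], [X' → . X], [Y → . ( e], [Y → . e a], [Y → . y Y] }  — shift
  I1: { [X → ( . X], [X → . ( X], [X → . Y X e], [X → . Y y], [X → . y Y], [Y → ( . e], [Y → . ( e], [Y → . e a], [Y → . y Y] }  — shift
  I2: { [X' → X .] }  — accept
  I3: { [X → . ( X], [X → . Y X e], [X → . Y y], [X → . y Y], [X → Y . X e], [X → Y . y], [Y → . ( e], [Y → . e a], [Y → . y Y] }  — shift
  I4: { [Y → e . a] }  — shift
  I5: { [X → y . Y], [Y → . ( e], [Y → . e a], [Y → . y Y], [Y → y . Y] }  — shift
  I6: { [Y → ( . e] }  — shift
  I7: { [X → y Y .], [Y → y Y .] }  — 2 reduces
  I8: { [Y → . ( e], [Y → . e a], [Y → . y Y], [Y → y . Y] }  — shift
  I9: { [Y → y Y .] }  — reduce
  I10: { [Y → ( e .] }  — reduce
  I11: { [Y → e a .] }  — reduce
  I12: { [X → Y X . e] }  — shift
  I13: { [X → Y y .], [X → y . Y], [Y → . ( e], [Y → . e a], [Y → . y Y], [Y → y . Y] }  — shift, reduce
  I14: { [X → Y X e .] }  — reduce
  I15: { [X → ( X .] }  — reduce
  I16: { [Y → ( e .], [Y → e . a] }  — shift, reduce

I7 contains complete items [X → y Y .], [Y → y Y .] — reduce-reduce conflict.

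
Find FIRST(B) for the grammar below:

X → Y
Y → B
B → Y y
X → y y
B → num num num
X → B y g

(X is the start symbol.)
{ 'num' }

FIRST sets of the other non-terminals involved (by the same procedure, iterated to a fixed point):
  FIRST(Y) = { 'num' }

From B → Y y:
  - Y is a non-terminal: add FIRST(Y) \ {ε} = { 'num' }
    Y is not nullable, so stop
From B → num num num:
  - num is a terminal: add 'num' and stop

Collecting: FIRST(B) = { 'num' }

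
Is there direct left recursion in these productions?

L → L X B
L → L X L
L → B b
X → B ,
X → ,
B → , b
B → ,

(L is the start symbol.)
Yes, L is left-recursive

L → L X B: LEFT RECURSIVE (starts with L)
L → L X L: LEFT RECURSIVE (starts with L)
L → B b: starts with B
X → B ,: starts with B
X → ,: starts with ','
B → , b: starts with ','
B → ,: starts with ','

The grammar has direct left recursion on: L.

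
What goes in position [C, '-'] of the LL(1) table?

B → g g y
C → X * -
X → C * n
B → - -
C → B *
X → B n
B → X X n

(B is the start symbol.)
To find M[C, '-'], we find productions for C where '-' is in the predict set (PREDICT(N → α) = (FIRST(α) \ {ε}) ∪ (FOLLOW(N) if α ⇒* ε)).

Relevant sets:
  FIRST(X) = { '-', 'g' }
  FIRST(B) = { '-', 'g' }

C → X * -: PREDICT = { '-', 'g' }
  '-' is in predict set, so this production goes in M[C, '-']
C → B *: PREDICT = { '-', 'g' }
  '-' is in predict set, so this production goes in M[C, '-']

M[C, '-'] = C → X * -, C → B *  (a multiply-defined cell — the grammar is not LL(1))

Answer: C → X * -, C → B *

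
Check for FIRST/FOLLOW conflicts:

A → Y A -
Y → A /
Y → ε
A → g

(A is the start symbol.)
A FIRST/FOLLOW conflict occurs when a non-terminal N has a nullable alternative N → β (β ⇒* ε) and another alternative N → α with FIRST(α) ∩ FOLLOW(N) ≠ ∅: on such a lookahead the parser cannot decide between expanding α and letting N vanish via β.

Nullable non-terminals: Y.
FIRST sets used below: FIRST(A) = { 'g' }

Y: nullable alternative(s) Y → ε; FOLLOW(Y) = { 'g' }
  Y → A /: FIRST \ {ε} = { 'g' } — overlaps FOLLOW(Y) on { 'g' }: CONFLICT
  Y → ε: FIRST \ {ε} = { } — this is the only nullable alternative, skip

A has no nullable alternative, so no FIRST/FOLLOW check is needed there.

So the grammar has 1 FIRST/FOLLOW conflict (marked CONFLICT above).

Answer: Yes. Y → A '/' with FOLLOW(Y) on { 'g' }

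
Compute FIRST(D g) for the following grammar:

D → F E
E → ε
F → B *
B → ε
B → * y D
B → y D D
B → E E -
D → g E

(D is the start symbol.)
FIRST sets of the non-terminals involved (from the grammar, by fixed-point iteration):
  FIRST(D) = { '*', '-', 'g', 'y' }

To compute FIRST(D g), process the symbols left to right:
Symbol D is a non-terminal. Add FIRST(D) \ {ε} = { '*', '-', 'g', 'y' }
D is not nullable (ε ∉ FIRST(D)), so stop here.
FIRST(D g) = { '*', '-', 'g', 'y' }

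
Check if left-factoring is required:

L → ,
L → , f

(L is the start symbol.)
Left-factoring is needed when two productions for the same non-terminal
share a common prefix on the right-hand side.

Productions for L:
  L → ,
  L → , f

Found common prefix ',' in productions for L

Answer: Yes, L has productions with common prefix ','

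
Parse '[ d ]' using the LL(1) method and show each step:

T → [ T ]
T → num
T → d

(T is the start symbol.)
LL(1) parsing maintains a stack (initially the start symbol over $) and the input. At each step: if the stack top is a terminal, match it against the current input token; if it is a non-terminal N, replace it with the RHS of M[N, lookahead] (the unique production whose predict set contains the lookahead).

Stack is shown with the top on the left.

Stack    Input    Action
------------------------
T $      [ d ] $  output T → [ T ]
[ T ] $  [ d ] $  match '['
T ] $    d ] $    output T → d
d ] $    d ] $    match 'd'
] $      ] $      match ']'
$        $        accept

The string is accepted.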